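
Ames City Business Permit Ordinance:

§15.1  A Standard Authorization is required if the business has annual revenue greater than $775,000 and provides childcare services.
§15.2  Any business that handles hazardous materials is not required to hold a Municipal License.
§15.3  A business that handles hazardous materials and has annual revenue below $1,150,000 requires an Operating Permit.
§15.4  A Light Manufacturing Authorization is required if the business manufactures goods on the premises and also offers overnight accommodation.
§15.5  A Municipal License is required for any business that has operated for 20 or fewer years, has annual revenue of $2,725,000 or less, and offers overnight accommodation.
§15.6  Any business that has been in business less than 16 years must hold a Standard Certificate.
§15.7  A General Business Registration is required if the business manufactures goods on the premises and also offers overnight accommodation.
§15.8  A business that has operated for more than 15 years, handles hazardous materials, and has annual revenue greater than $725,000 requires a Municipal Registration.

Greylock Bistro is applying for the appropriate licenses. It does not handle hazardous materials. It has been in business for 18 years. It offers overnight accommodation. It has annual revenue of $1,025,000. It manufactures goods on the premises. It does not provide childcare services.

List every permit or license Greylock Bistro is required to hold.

§15.1 revenue $1,025,000 > $775,000; does not provide childcare services → Standard Authorization not required.
§15.2 does not handle hazardous materials → Municipal License exemption does not apply.
§15.3 does not handle hazardous materials; revenue $1,025,000 < $1,150,000 → Operating Permit not required.
§15.4 manufactures goods on the premises; offers overnight accommodation → Light Manufacturing Authorization required.
§15.5 years in business 18 ≤ 20; revenue $1,025,000 ≤ $2,725,000; offers overnight accommodation → Municipal License required.
§15.6 years in business 18 ≥ 16 → Standard Certificate not required.
§15.7 manufactures goods on the premises; offers overnight accommodation → General Business Registration required.
§15.8 years in business 18 > 15; does not handle hazardous materials; revenue $1,025,000 > $725,000 → Municipal Registration not required.

General Business Registration, Light Manufacturing Authorization, Municipal License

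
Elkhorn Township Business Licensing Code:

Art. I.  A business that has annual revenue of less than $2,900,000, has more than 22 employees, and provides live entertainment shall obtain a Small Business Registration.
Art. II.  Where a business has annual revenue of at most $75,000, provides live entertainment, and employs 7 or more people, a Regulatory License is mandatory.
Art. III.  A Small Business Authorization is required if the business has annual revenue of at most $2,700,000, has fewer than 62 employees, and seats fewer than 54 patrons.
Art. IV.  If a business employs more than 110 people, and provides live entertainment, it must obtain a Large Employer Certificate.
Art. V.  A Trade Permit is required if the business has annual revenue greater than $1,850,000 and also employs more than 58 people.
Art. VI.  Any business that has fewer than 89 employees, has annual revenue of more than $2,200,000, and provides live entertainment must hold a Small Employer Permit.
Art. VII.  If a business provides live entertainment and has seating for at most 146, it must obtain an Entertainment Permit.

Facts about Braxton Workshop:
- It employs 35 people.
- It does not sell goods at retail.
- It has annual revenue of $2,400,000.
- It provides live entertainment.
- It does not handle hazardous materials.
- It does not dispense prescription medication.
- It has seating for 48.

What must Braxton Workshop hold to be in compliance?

Art. I. revenue $2,400,000 < $2,900,000; employees 35 > 22; provides live entertainment → Small Business Registration required.
Art. II. revenue $2,400,000 > $75,000; provides live entertainment; employees 35 ≥ 7 → Regulatory License not required.
Art. III. revenue $2,400,000 ≤ $2,700,000; employees 35 < 62; seating 48 < 54 → Small Business Authorization required.
Art. IV. employees 35 ≤ 110; provides live entertainment → Large Employer Certificate not required.
Art. V. revenue $2,400,000 > $1,850,000; employees 35 ≤ 58 → Trade Permit not required.
Art. VI. employees 35 < 89; revenue $2,400,000 > $2,200,000; provides live entertainment → Small Employer Permit required.
Art. VII. provides live entertainment; seating 48 ≤ 146 → Entertainment Permit required.

Entertainment Permit, Small Business Authorization, Small Business Registration, Small Employer Permit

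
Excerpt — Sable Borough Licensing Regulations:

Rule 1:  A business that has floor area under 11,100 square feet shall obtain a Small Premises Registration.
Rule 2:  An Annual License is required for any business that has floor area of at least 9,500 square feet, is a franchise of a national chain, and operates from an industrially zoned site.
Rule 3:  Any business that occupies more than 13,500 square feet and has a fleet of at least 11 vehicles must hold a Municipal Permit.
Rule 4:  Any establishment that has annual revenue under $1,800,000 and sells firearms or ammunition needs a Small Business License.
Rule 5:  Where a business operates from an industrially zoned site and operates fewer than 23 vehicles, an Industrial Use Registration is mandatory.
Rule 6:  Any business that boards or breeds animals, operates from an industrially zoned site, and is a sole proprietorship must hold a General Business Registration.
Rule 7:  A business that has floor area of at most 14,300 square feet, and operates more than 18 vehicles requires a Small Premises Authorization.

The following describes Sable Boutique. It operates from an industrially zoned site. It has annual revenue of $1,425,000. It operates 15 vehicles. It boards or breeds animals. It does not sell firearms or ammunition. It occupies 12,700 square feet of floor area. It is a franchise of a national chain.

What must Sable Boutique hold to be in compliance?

Annual License, Industrial Use Registration

Rule 1: floor area 12,700 square feet ≥ 11,100 square feet → Small Premises Registration not required.
Rule 2: floor area 12,700 square feet ≥ 9,500 square feet; is a franchise of a national chain; operates from an industrially zoned site → Annual License required.
Rule 3: floor area 12,700 square feet ≤ 13,500 square feet; vehicles 15 ≥ 11 → Municipal Permit not required.
Rule 4: revenue $1,425,000 < $1,800,000; does not sell firearms or ammunition → Small Business License not required.
Rule 5: operates from an industrially zoned site; vehicles 15 < 23 → Industrial Use Registration required.
Rule 6: boards or breeds animals; operates from an industrially zoned site; is a franchise of a national chain (not: is a sole proprietorship) → General Business Registration not required.
Rule 7: floor area 12,700 square feet ≤ 14,300 square feet; vehicles 15 ≤ 18 → Small Premises Authorization not required.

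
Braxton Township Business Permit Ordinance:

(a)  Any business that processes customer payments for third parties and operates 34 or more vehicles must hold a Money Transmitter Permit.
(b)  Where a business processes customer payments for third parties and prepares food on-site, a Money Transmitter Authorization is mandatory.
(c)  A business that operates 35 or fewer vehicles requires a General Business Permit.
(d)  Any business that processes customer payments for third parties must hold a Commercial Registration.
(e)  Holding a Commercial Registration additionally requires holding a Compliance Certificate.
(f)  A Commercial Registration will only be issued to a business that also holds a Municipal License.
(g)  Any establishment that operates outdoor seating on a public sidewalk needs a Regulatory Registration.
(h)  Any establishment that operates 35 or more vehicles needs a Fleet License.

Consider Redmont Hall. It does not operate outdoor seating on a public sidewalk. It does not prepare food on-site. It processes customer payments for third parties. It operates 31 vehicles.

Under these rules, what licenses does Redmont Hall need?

(a) processes customer payments for third parties; vehicles 31 < 34 → Money Transmitter Permit not required.
(b) processes customer payments for third parties; does not prepare food on-site → Money Transmitter Authorization not required.
(c) vehicles 31 ≤ 35 → General Business Permit required.
(d) processes customer payments for third parties → Commercial Registration required.
(e) Commercial Registration is required → Compliance Certificate also required.
(f) Commercial Registration is required → Municipal License also required.
(g) does not operate outdoor seating on a public sidewalk → Regulatory Registration not required.
(h) vehicles 31 < 35 → Fleet License not required.

Commercial Registration, Compliance Certificate, General Business Permit, Municipal License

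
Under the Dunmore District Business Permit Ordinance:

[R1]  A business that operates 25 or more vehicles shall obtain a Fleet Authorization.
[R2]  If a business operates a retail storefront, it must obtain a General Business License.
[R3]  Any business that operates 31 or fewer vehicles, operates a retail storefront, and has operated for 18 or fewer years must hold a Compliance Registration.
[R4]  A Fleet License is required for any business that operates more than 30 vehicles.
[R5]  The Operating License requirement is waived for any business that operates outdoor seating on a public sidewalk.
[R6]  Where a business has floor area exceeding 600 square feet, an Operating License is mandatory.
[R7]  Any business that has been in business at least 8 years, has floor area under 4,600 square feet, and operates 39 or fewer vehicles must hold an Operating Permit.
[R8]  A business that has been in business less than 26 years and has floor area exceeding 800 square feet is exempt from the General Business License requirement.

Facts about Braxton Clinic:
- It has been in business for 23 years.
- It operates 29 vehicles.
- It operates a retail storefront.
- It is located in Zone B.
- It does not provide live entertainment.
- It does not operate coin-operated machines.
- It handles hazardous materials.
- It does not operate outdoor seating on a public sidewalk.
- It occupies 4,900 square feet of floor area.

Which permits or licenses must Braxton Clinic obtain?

Fleet Authorization, Operating License

[R1] vehicles 29 ≥ 25 → Fleet Authorization required.
[R2] operates a retail storefront → General Business License required.
[R3] vehicles 29 ≤ 31; operates a retail storefront; years in business 23 > 18 → Compliance Registration not required.
[R4] vehicles 29 ≤ 30 → Fleet License not required.
[R5] does not operate outdoor seating on a public sidewalk → Operating License exemption does not apply.
[R6] floor area 4,900 square feet > 600 square feet → Operating License required.
[R7] years in business 23 ≥ 8; floor area 4,900 square feet ≥ 4,600 square feet; vehicles 29 ≤ 39 → Operating Permit not required.
[R8] years in business 23 < 26; floor area 4,900 square feet > 800 square feet → exempt from General Business License.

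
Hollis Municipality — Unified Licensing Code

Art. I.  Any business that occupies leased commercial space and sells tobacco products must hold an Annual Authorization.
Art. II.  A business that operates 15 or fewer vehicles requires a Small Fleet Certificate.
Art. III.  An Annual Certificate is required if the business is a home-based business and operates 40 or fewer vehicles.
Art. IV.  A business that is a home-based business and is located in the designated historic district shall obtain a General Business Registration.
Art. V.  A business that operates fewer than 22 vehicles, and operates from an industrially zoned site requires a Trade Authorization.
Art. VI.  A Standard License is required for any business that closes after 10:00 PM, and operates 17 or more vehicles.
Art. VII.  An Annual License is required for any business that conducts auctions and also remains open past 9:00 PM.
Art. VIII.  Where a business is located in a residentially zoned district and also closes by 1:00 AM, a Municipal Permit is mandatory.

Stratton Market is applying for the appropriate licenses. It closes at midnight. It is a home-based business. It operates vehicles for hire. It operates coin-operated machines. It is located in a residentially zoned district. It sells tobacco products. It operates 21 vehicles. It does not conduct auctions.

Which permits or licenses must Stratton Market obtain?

Art. I. is a home-based business (not: occupies leased commercial space); sells tobacco products → Annual Authorization not required.
Art. II. vehicles 21 > 15 → Small Fleet Certificate not required.
Art. III. is a home-based business; vehicles 21 ≤ 40 → Annual Certificate required.
Art. IV. is a home-based business; is located in a residentially zoned district (not: is located in the designated historic district) → General Business Registration not required.
Art. V. vehicles 21 < 22; is a home-based business (not: operates from an industrially zoned site) → Trade Authorization not required.
Art. VI. closes midnight, after 10:00 PM; vehicles 21 ≥ 17 → Standard License required.
Art. VII. does not conduct auctions; closes midnight, after 9:00 PM → Annual License not required.
Art. VIII. is located in a residentially zoned district; closes midnight, at/before 1:00 AM → Municipal Permit required.

Annual Certificate, Municipal Permit, Standard License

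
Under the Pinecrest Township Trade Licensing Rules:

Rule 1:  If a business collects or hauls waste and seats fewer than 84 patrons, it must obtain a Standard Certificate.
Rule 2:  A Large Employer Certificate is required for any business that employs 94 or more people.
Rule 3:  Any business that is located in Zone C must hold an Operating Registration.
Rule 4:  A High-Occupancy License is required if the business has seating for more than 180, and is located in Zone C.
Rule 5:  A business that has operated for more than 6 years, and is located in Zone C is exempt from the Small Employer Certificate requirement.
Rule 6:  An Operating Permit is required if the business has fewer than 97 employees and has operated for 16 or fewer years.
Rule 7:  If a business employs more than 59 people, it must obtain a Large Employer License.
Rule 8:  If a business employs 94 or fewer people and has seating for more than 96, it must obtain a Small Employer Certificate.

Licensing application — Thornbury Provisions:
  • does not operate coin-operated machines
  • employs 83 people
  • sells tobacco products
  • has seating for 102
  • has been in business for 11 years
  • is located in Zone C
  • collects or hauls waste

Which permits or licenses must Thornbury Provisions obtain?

Rule 1: collects or hauls waste; seating 102 ≥ 84 → Standard Certificate not required.
Rule 2: employees 83 < 94 → Large Employer Certificate not required.
Rule 3: is located in Zone C → Operating Registration required.
Rule 4: seating 102 ≤ 180; is located in Zone C → High-Occupancy License not required.
Rule 5: years in business 11 > 6; is located in Zone C → exempt from Small Employer Certificate.
Rule 6: employees 83 < 97; years in business 11 ≤ 16 → Operating Permit required.
Rule 7: employees 83 > 59 → Large Employer License required.
Rule 8: employees 83 ≤ 94; seating 102 > 96 → Small Employer Certificate required.

Large Employer License, Operating Permit, Operating Registration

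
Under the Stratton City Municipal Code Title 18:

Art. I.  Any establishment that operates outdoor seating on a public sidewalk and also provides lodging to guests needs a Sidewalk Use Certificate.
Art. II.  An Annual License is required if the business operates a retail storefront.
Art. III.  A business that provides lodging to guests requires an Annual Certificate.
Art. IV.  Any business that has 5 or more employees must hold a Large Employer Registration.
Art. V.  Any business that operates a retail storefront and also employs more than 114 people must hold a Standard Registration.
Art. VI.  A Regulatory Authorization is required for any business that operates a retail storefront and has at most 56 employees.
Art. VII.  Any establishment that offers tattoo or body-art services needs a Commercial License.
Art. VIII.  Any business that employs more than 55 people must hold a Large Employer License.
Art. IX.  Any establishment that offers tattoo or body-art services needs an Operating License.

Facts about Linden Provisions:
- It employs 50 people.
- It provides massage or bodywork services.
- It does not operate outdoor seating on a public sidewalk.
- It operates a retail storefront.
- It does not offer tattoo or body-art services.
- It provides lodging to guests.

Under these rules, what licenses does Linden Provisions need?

Annual Certificate, Annual License, Large Employer Registration, Regulatory Authorization

Art. I. does not operate outdoor seating on a public sidewalk; provides lodging to guests → Sidewalk Use Certificate not required.
Art. II. operates a retail storefront → Annual License required.
Art. III. provides lodging to guests → Annual Certificate required.
Art. IV. employees 50 ≥ 5 → Large Employer Registration required.
Art. V. operates a retail storefront; employees 50 ≤ 114 → Standard Registration not required.
Art. VI. operates a retail storefront; employees 50 ≤ 56 → Regulatory Authorization required.
Art. VII. does not offer tattoo or body-art services → Commercial License not required.
Art. VIII. employees 50 ≤ 55 → Large Employer License not required.
Art. IX. does not offer tattoo or body-art services → Operating License not required.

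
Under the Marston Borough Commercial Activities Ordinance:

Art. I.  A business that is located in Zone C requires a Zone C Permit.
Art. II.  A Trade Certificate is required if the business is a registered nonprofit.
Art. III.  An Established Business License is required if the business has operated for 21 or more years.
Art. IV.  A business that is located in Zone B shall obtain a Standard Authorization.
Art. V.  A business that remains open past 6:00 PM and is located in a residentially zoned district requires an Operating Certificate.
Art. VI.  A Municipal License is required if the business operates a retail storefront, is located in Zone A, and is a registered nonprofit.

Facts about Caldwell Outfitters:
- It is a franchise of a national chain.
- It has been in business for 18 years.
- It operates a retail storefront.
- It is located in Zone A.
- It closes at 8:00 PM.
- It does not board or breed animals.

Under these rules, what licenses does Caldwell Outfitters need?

None

Art. I. is located in Zone A (not: is located in Zone C) → Zone C Permit not required.
Art. II. is a franchise of a national chain (not: is a registered nonprofit) → Trade Certificate not required.
Art. III. years in business 18 < 21 → Established Business License not required.
Art. IV. is located in Zone A (not: is located in Zone B) → Standard Authorization not required.
Art. V. closes 8:00 PM, after 6:00 PM; is located in Zone A (not: is located in a residentially zoned district) → Operating Certificate not required.
Art. VI. operates a retail storefront; is located in Zone A; is a franchise of a national chain (not: is a registered nonprofit) → Municipal License not required.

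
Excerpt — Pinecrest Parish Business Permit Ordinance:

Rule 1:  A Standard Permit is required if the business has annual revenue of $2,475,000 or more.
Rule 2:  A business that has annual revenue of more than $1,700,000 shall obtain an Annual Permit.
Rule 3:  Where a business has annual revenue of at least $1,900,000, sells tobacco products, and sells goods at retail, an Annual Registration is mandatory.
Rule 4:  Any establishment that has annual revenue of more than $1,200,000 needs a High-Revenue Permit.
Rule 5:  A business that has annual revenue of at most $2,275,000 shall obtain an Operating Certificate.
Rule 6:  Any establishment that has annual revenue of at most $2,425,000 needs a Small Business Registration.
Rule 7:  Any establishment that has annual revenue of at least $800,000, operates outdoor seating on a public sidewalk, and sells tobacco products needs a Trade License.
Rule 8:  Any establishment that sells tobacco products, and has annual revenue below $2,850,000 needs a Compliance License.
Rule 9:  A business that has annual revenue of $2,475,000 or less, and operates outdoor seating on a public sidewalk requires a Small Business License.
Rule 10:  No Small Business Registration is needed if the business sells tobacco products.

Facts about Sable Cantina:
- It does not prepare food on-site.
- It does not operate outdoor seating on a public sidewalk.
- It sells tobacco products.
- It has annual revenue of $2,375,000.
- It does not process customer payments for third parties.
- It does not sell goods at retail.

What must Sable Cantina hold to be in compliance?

Rule 1: revenue $2,375,000 < $2,475,000 → Standard Permit not required.
Rule 2: revenue $2,375,000 > $1,700,000 → Annual Permit required.
Rule 3: revenue $2,375,000 ≥ $1,900,000; sells tobacco products; does not sell goods at retail → Annual Registration not required.
Rule 4: revenue $2,375,000 > $1,200,000 → High-Revenue Permit required.
Rule 5: revenue $2,375,000 > $2,275,000 → Operating Certificate not required.
Rule 6: revenue $2,375,000 ≤ $2,425,000 → Small Business Registration required.
Rule 7: revenue $2,375,000 ≥ $800,000; does not operate outdoor seating on a public sidewalk; sells tobacco products → Trade License not required.
Rule 8: sells tobacco products; revenue $2,375,000 < $2,850,000 → Compliance License required.
Rule 9: revenue $2,375,000 ≤ $2,475,000; does not operate outdoor seating on a public sidewalk → Small Business License not required.
Rule 10: sells tobacco products → exempt from Small Business Registration.

Annual Permit, Compliance License, High-Revenue Permit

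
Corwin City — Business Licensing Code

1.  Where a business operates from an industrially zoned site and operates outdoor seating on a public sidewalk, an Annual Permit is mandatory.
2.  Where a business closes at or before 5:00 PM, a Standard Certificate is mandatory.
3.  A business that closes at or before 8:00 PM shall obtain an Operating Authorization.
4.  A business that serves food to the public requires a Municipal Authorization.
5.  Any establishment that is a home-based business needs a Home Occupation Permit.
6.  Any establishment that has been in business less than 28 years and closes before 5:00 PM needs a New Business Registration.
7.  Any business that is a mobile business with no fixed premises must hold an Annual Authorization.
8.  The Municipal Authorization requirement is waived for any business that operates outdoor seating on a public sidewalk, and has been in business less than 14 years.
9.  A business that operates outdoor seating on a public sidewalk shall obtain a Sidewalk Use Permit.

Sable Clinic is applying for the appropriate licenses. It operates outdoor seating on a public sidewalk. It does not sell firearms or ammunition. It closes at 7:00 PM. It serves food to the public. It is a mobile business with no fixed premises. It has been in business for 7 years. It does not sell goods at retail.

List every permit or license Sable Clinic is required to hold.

Annual Authorization, Operating Authorization, Sidewalk Use Permit

1. is a mobile business with no fixed premises (not: operates from an industrially zoned site); operates outdoor seating on a public sidewalk → Annual Permit not required.
2. closes 7:00 PM, after 5:00 PM → Standard Certificate not required.
3. closes 7:00 PM, at/before 8:00 PM → Operating Authorization required.
4. serves food to the public → Municipal Authorization required.
5. is a mobile business with no fixed premises (not: is a home-based business) → Home Occupation Permit not required.
6. years in business 7 < 28; closes 7:00 PM, after 5:00 PM → New Business Registration not required.
7. is a mobile business with no fixed premises → Annual Authorization required.
8. operates outdoor seating on a public sidewalk; years in business 7 < 14 → exempt from Municipal Authorization.
9. operates outdoor seating on a public sidewalk → Sidewalk Use Permit required.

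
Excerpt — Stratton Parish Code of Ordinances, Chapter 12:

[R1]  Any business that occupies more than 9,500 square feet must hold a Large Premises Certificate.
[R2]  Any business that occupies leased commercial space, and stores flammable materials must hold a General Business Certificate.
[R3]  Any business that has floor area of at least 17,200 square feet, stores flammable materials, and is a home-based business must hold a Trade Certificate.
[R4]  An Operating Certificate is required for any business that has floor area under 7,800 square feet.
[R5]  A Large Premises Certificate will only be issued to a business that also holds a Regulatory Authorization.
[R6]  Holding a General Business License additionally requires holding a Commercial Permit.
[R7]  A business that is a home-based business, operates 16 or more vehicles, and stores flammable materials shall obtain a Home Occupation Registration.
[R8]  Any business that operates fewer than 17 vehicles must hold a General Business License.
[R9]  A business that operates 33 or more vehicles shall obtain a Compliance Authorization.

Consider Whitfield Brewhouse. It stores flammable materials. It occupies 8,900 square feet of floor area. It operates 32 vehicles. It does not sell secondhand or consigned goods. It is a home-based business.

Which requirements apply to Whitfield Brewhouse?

[R1] floor area 8,900 square feet ≤ 9,500 square feet → Large Premises Certificate not required.
[R2] is a home-based business (not: occupies leased commercial space); stores flammable materials → General Business Certificate not required.
[R3] floor area 8,900 square feet < 17,200 square feet; stores flammable materials; is a home-based business → Trade Certificate not required.
[R4] floor area 8,900 square feet ≥ 7,800 square feet → Operating Certificate not required.
[R5] Large Premises Certificate is not required → no effect.
[R6] General Business License is not required → no effect.
[R7] is a home-based business; vehicles 32 ≥ 16; stores flammable materials → Home Occupation Registration required.
[R8] vehicles 32 ≥ 17 → General Business License not required.
[R9] vehicles 32 < 33 → Compliance Authorization not required.

Home Occupation Registration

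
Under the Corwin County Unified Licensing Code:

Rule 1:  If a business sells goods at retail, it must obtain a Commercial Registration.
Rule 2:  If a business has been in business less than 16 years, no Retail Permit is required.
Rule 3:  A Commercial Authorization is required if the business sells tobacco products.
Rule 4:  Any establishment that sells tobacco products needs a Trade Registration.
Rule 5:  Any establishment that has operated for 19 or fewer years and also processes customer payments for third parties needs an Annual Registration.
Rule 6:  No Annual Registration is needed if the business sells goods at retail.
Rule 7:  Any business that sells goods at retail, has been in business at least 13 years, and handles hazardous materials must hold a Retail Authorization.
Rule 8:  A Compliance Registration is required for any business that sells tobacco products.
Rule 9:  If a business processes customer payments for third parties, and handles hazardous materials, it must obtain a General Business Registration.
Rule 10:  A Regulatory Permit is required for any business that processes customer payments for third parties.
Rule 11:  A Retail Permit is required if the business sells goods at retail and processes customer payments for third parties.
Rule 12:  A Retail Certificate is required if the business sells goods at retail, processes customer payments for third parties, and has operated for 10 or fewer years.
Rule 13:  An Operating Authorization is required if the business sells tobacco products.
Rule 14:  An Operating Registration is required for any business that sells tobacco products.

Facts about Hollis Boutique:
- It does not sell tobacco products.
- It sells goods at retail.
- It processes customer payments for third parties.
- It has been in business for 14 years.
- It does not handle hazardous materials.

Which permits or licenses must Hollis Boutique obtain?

Rule 1: sells goods at retail → Commercial Registration required.
Rule 2: years in business 14 < 16 → exempt from Retail Permit.
Rule 3: does not sell tobacco products → Commercial Authorization not required.
Rule 4: does not sell tobacco products → Trade Registration not required.
Rule 5: years in business 14 ≤ 19; processes customer payments for third parties → Annual Registration required.
Rule 6: sells goods at retail → exempt from Annual Registration.
Rule 7: sells goods at retail; years in business 14 ≥ 13; does not handle hazardous materials → Retail Authorization not required.
Rule 8: does not sell tobacco products → Compliance Registration not required.
Rule 9: processes customer payments for third parties; does not handle hazardous materials → General Business Registration not required.
Rule 10: processes customer payments for third parties → Regulatory Permit required.
Rule 11: sells goods at retail; processes customer payments for third parties → Retail Permit required.
Rule 12: sells goods at retail; processes customer payments for third parties; years in business 14 > 10 → Retail Certificate not required.
Rule 13: does not sell tobacco products → Operating Authorization not required.
Rule 14: does not sell tobacco products → Operating Registration not required.

Commercial Registration, Regulatory Permit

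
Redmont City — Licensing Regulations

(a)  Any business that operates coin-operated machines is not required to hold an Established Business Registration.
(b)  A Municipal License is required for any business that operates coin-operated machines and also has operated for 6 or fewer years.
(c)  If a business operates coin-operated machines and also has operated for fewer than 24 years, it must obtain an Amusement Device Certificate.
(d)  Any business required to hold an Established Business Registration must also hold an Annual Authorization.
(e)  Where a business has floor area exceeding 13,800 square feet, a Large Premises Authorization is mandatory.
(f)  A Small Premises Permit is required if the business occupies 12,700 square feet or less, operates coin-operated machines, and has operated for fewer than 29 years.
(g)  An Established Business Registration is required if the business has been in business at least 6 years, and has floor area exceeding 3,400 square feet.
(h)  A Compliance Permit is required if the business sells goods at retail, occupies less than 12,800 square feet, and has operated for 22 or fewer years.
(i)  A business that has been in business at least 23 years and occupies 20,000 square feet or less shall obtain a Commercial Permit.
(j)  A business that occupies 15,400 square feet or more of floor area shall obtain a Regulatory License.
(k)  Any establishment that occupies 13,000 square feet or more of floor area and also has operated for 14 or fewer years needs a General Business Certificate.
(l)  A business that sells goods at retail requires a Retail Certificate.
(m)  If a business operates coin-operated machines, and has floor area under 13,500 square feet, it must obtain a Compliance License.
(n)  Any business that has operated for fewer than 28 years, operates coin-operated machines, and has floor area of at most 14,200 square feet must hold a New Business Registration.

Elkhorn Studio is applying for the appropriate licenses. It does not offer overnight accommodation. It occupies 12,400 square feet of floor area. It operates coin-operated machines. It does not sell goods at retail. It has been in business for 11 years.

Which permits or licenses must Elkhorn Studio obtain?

(a) operates coin-operated machines → exempt from Established Business Registration.
(b) operates coin-operated machines; years in business 11 > 6 → Municipal License not required.
(c) operates coin-operated machines; years in business 11 < 24 → Amusement Device Certificate required.
(d) Established Business Registration is not required → no effect.
(e) floor area 12,400 square feet ≤ 13,800 square feet → Large Premises Authorization not required.
(f) floor area 12,400 square feet ≤ 12,700 square feet; operates coin-operated machines; years in business 11 < 29 → Small Premises Permit required.
(g) years in business 11 ≥ 6; floor area 12,400 square feet > 3,400 square feet → Established Business Registration required.
(h) does not sell goods at retail; floor area 12,400 square feet < 12,800 square feet; years in business 11 ≤ 22 → Compliance Permit not required.
(i) years in business 11 < 23; floor area 12,400 square feet ≤ 20,000 square feet → Commercial Permit not required.
(j) floor area 12,400 square feet < 15,400 square feet → Regulatory License not required.
(k) floor area 12,400 square feet < 13,000 square feet; years in business 11 ≤ 14 → General Business Certificate not required.
(l) does not sell goods at retail → Retail Certificate not required.
(m) operates coin-operated machines; floor area 12,400 square feet < 13,500 square feet → Compliance License required.
(n) years in business 11 < 28; operates coin-operated machines; floor area 12,400 square feet ≤ 14,200 square feet → New Business Registration required.

Amusement Device Certificate, Compliance License, New Business Registration, Small Premises Permit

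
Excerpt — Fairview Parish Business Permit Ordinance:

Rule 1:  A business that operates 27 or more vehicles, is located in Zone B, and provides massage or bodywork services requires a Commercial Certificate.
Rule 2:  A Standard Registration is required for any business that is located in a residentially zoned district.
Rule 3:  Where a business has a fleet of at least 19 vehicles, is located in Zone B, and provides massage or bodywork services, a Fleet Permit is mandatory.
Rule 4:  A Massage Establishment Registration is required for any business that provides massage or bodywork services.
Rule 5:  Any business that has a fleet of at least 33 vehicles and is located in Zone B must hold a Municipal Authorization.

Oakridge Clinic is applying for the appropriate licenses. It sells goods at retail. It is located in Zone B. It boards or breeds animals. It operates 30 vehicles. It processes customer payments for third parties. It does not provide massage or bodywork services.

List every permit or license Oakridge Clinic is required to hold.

None

Rule 1: vehicles 30 ≥ 27; is located in Zone B; does not provide massage or bodywork services → Commercial Certificate not required.
Rule 2: is located in Zone B (not: is located in a residentially zoned district) → Standard Registration not required.
Rule 3: vehicles 30 ≥ 19; is located in Zone B; does not provide massage or bodywork services → Fleet Permit not required.
Rule 4: does not provide massage or bodywork services → Massage Establishment Registration not required.
Rule 5: vehicles 30 < 33; is located in Zone B → Municipal Authorization not required.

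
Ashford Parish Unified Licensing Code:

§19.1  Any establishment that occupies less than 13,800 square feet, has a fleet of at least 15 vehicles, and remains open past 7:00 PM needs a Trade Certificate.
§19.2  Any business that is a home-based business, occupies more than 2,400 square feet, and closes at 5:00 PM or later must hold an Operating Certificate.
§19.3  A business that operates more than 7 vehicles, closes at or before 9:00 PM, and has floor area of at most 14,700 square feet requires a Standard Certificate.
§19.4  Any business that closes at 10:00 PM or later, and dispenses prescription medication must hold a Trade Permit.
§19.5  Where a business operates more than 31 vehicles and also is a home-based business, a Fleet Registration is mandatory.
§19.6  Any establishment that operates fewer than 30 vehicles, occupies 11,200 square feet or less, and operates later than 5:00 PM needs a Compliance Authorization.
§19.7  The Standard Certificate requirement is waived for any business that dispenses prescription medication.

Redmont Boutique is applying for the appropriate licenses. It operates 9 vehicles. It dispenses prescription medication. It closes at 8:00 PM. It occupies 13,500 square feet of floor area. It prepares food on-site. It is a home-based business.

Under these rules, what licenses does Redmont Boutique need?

Operating Certificate

§19.1 floor area 13,500 square feet < 13,800 square feet; vehicles 9 < 15; closes 8:00 PM, after 7:00 PM → Trade Certificate not required.
§19.2 is a home-based business; floor area 13,500 square feet > 2,400 square feet; closes 8:00 PM, after 5:00 PM → Operating Certificate required.
§19.3 vehicles 9 > 7; closes 8:00 PM, at/before 9:00 PM; floor area 13,500 square feet ≤ 14,700 square feet → Standard Certificate required.
§19.4 closes 8:00 PM, at/before 10:00 PM; dispenses prescription medication → Trade Permit not required.
§19.5 vehicles 9 ≤ 31; is a home-based business → Fleet Registration not required.
§19.6 vehicles 9 < 30; floor area 13,500 square feet > 11,200 square feet; closes 8:00 PM, after 5:00 PM → Compliance Authorization not required.
§19.7 dispenses prescription medication → exempt from Standard Certificate.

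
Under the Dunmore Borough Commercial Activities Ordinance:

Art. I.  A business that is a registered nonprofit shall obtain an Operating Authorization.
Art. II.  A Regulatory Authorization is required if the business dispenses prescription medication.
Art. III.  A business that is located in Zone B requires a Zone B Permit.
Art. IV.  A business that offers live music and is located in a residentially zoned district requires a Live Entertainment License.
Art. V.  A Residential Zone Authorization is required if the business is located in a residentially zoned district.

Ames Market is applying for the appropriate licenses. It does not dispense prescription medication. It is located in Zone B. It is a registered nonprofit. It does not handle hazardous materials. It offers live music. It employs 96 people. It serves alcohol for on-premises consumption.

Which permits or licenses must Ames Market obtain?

Operating Authorization, Zone B Permit

Art. I. is a registered nonprofit → Operating Authorization required.
Art. II. does not dispense prescription medication → Regulatory Authorization not required.
Art. III. is located in Zone B → Zone B Permit required.
Art. IV. offers live music; is located in Zone B (not: is located in a residentially zoned district) → Live Entertainment License not required.
Art. V. is located in Zone B (not: is located in a residentially zoned district) → Residential Zone Authorization not required.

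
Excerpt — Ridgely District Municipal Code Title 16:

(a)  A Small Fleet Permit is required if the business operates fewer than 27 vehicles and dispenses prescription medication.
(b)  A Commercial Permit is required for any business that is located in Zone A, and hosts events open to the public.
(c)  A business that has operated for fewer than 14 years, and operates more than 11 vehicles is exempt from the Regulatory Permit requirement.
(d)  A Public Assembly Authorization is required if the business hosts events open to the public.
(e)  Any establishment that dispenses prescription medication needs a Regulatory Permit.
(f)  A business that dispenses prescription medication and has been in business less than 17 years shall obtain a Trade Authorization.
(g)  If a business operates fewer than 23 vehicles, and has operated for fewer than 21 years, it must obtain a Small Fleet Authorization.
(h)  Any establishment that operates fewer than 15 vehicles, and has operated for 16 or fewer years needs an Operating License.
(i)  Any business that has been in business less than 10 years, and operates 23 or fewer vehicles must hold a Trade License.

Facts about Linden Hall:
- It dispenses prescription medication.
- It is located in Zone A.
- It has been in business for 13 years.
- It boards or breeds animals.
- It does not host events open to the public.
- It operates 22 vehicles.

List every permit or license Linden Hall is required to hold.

Small Fleet Authorization, Small Fleet Permit, Trade Authorization

(a) vehicles 22 < 27; dispenses prescription medication → Small Fleet Permit required.
(b) is located in Zone A; does not host events open to the public → Commercial Permit not required.
(c) years in business 13 < 14; vehicles 22 > 11 → exempt from Regulatory Permit.
(d) does not host events open to the public → Public Assembly Authorization not required.
(e) dispenses prescription medication → Regulatory Permit required.
(f) dispenses prescription medication; years in business 13 < 17 → Trade Authorization required.
(g) vehicles 22 < 23; years in business 13 < 21 → Small Fleet Authorization required.
(h) vehicles 22 ≥ 15; years in business 13 ≤ 16 → Operating License not required.
(i) years in business 13 ≥ 10; vehicles 22 ≤ 23 → Trade License not required.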